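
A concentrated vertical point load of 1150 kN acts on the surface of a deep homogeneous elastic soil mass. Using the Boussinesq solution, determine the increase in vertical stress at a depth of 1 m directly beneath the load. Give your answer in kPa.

Boussinesq vertical stress below a point load on an elastic half-space:
Δσ_z = 3P/(2πz²) · [1 + (r/z)²]^(−5/2)
r/z = 0/1 = 0; [1+(r/z)²]^(−5/2) = 1.
Δσ_z = 3×1150/(2π×1²) × 1 = 549.08 × 1 = 549.1 kPa

Δσ_z ≈ 549 kPa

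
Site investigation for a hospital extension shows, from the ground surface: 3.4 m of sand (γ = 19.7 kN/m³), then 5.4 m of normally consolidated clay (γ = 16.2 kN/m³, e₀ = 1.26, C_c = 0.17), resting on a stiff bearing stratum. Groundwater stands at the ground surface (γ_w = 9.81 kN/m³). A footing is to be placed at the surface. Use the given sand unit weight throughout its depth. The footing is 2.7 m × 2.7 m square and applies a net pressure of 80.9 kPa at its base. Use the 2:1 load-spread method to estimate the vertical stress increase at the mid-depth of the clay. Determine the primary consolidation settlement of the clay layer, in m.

S_c ≈ 0.0246 m

Mid-depth of clay below the ground surface: z = 3.4 + 5.4/2 = 6.1 m.
Total vertical stress at mid-clay: σ_v = 19.7×3.4 + 16.2×2.7 = 110.72 kPa.
Pore pressure: u = 9.81×(6.1 − 0) = 59.841 kPa.
Initial effective stress: σ'_0 = σ_v − u = 110.72 − 59.841 = 50.879 kPa.
Stress increase at mid-clay by the 2:1 spreading method:
Δσ = qBL/((B+z)(L+z)) = 80.9×2.7×2.7/((2.7+6.1)(2.7+6.1)) = 7.6157 kPa
Final effective stress: σ'_f = σ'_0 + Δσ = 50.879 + 7.6157 = 58.495 kPa.
Normally consolidated clay, so the full stress increment lies on the virgin compression line:
S_c = C_c·H/(1+e₀)·log₁₀(σ'_f/σ'_0) = 0.17×5.4/(1+1.26)×log₁₀(58.495/50.879)
    = 0.40619 × 0.06058 = 0.02461 m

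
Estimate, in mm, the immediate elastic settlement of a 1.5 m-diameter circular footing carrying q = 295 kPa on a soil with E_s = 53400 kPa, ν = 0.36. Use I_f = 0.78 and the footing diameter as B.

Immediate (elastic) settlement: S_e = q·B·(1−ν²)/E_s · I_f.
S_e = 295 × 1.5 × (1 − 0.36²) / 53400 × 0.78
    = 295 × 1.5 × 0.8704 / 53400 × 0.78
    = 0.005626 m = 5.626 mm

S_e ≈ 5.63 mm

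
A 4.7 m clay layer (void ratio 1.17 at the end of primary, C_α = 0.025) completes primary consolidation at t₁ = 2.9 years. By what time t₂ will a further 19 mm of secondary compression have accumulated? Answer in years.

t₂ ≈ 6.51 years

S_s = C_α·H/(1+e_p)·log₁₀(t₂/t₁) ⇒ log₁₀(t₂/t₁) = S_s·(1+e_p)/(C_α·H).
log₁₀(t₂/t₁) = 0.019 × (1+1.17) / (0.025×4.7) = 0.3509
t₂ = t₁ × 10^0.3509 = 2.9 × 2.243 = 6.506 years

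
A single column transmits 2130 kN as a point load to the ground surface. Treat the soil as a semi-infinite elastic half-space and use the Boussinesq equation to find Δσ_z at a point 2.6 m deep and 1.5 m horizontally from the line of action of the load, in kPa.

Boussinesq vertical stress below a point load on an elastic half-space:
Δσ_z = 3P/(2πz²) · [1 + (r/z)²]^(−5/2)
r/z = 1.5/2.6 = 0.57692; [1+(r/z)²]^(−5/2) = 0.48759.
Δσ_z = 3×2130/(2π×2.6²) × 0.48759 = 150.44 × 0.48759 = 73.35 kPa

Δσ_z ≈ 73.4 kPa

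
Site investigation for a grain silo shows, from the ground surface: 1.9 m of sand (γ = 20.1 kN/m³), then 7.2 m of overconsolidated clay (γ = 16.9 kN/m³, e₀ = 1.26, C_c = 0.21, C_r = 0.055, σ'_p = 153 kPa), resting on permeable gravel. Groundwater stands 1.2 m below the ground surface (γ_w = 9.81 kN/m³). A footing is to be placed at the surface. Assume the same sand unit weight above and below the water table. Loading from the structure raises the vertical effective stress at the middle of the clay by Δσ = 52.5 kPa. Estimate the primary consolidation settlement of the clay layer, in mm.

Mid-depth of clay below the ground surface: z = 1.9 + 7.2/2 = 5.5 m.
Total vertical stress at mid-clay: σ_v = 20.1×1.9 + 16.9×3.6 = 99.03 kPa.
Pore pressure: u = 9.81×(5.5 − 1.2) = 42.183 kPa.
Initial effective stress: σ'_0 = σ_v − u = 99.03 − 42.183 = 56.847 kPa.
Final effective stress: σ'_f = 56.847 + 52.5 = 109.35 kPa.
σ'_f = 109.35 ≤ σ'_p = 153 kPa, so the clay remains overconsolidated and only the recompression index applies:
S_c = C_r·H/(1+e₀)·log₁₀(σ'_f/σ'_0) = 0.055×7.2/2.26×log₁₀(109.35/56.847)
    = 0.17522 × 0.28411 = 0.04978 m

S_c ≈ 49.8 mm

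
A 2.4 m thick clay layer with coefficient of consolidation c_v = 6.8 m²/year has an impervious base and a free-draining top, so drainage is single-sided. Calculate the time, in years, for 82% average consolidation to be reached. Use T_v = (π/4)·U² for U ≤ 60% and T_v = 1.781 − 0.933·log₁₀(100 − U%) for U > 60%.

t ≈ 0.517 years

Drainage path length: H_d = H = 2.4 m (single drainage).
U > 60%: T_v = 1.781 − 0.933·log₁₀(100 − 82) = 0.60983.
t = T_v·H_d²/c_v = 0.60983×2.4²/6.8 = 0.5166 years.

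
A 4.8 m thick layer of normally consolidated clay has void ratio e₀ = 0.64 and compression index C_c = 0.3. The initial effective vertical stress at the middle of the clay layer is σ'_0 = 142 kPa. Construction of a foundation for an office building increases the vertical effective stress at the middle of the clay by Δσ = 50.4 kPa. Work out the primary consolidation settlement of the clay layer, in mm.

Final effective stress: σ'_f = σ'_0 + Δσ = 142 + 50.4 = 192.4 kPa.
Normally consolidated clay, so the full stress increment lies on the virgin compression line:
S_c = C_c·H/(1+e₀)·log₁₀(σ'_f/σ'_0) = 0.3×4.8/(1+0.64)×log₁₀(192.4/142)
    = 0.87805 × 0.13192 = 0.1158 m

S_c ≈ 116 mm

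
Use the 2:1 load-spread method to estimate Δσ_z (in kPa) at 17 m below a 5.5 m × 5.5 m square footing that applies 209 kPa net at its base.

By the 2:1 method the load spreads at 1 horizontal : 2 vertical, so at depth z the loaded area has grown by z in each plan dimension:
Δσ = qBL/((B+z)(L+z)) = 209×5.5×5.5/((5.5+17)(5.5+17)) = 12.488 kPa

Δσ_z ≈ 12.5 kPa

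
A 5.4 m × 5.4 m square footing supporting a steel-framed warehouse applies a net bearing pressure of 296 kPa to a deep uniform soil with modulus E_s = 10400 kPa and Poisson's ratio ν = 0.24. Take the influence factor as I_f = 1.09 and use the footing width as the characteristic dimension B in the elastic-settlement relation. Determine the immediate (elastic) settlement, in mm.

Immediate (elastic) settlement: S_e = q·B·(1−ν²)/E_s · I_f.
S_e = 296 × 5.4 × (1 − 0.24²) / 10400 × 1.09
    = 296 × 5.4 × 0.9424 / 10400 × 1.09
    = 0.1579 m = 157.9 mm

S_e ≈ 158 mm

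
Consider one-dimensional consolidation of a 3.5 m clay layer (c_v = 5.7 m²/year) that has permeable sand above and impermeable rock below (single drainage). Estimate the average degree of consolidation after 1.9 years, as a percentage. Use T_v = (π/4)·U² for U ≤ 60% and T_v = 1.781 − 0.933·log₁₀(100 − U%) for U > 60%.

U ≈ 90.9 %

Drainage path length: H_d = H = 3.5 m (single drainage).
T_v = c_v·t/H_d² = 5.7×1.9/3.5² = 0.88408.
T_v = 0.88408 corresponds to the U > 60% branch:
U = 1 − 10^((1.781 − T_v)/0.933)/100 = 0.9085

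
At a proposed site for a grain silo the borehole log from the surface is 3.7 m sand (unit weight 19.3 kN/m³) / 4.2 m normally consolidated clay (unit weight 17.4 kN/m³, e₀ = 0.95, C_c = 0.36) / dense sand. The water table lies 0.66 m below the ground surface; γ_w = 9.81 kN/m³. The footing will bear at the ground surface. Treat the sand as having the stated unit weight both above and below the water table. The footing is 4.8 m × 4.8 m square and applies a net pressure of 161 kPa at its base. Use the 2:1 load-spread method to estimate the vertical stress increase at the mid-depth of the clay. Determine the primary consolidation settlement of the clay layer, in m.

S_c ≈ 0.153 m

Mid-depth of clay below the ground surface: z = 3.7 + 4.2/2 = 5.8 m.
Total vertical stress at mid-clay: σ_v = 19.3×3.7 + 17.4×2.1 = 107.95 kPa.
Pore pressure: u = 9.81×(5.8 − 0.66) = 50.423 kPa.
Initial effective stress: σ'_0 = σ_v − u = 107.95 − 50.423 = 57.527 kPa.
Stress increase at mid-clay by the 2:1 spreading method:
Δσ = qBL/((B+z)(L+z)) = 161×4.8×4.8/((4.8+5.8)(4.8+5.8)) = 33.014 kPa
Final effective stress: σ'_f = σ'_0 + Δσ = 57.527 + 33.014 = 90.541 kPa.
Normally consolidated clay, so the full stress increment lies on the virgin compression line:
S_c = C_c·H/(1+e₀)·log₁₀(σ'_f/σ'_0) = 0.36×4.2/(1+0.95)×log₁₀(90.541/57.527)
    = 0.77538 × 0.19697 = 0.1527 m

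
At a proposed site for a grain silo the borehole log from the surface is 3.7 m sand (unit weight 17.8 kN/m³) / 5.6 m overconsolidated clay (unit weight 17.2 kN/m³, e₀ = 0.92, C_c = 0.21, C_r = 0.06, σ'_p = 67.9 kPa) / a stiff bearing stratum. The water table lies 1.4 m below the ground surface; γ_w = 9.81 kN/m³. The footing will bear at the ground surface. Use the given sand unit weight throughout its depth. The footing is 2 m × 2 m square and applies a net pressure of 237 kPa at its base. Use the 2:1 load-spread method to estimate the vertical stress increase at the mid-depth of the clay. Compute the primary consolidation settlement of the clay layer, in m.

S_c ≈ 0.0383 m

Mid-depth of clay below the ground surface: z = 3.7 + 5.6/2 = 6.5 m.
Total vertical stress at mid-clay: σ_v = 17.8×3.7 + 17.2×2.8 = 114.02 kPa.
Pore pressure: u = 9.81×(6.5 − 1.4) = 50.031 kPa.
Initial effective stress: σ'_0 = σ_v − u = 114.02 − 50.031 = 63.989 kPa.
Stress increase at mid-clay by the 2:1 spreading method:
Δσ = qBL/((B+z)(L+z)) = 237×2×2/((2+6.5)(2+6.5)) = 13.121 kPa
Final effective stress: σ'_f = 63.989 + 13.121 = 77.11 kPa.
σ'_f = 77.11 > σ'_p = 67.9 kPa, so the stress path crosses the preconsolidation pressure — recompression up to σ'_p, then virgin compression beyond:
S_c = H/(1+e₀)·[C_r·log₁₀(σ'_p/σ'_0) + C_c·log₁₀(σ'_f/σ'_p)]
    = 5.6/1.92 × [0.06×log₁₀(67.9/63.989) + 0.21×log₁₀(77.11/67.9)]
    = 2.9167 × [0.0015459 + 0.011601] = 0.03835 m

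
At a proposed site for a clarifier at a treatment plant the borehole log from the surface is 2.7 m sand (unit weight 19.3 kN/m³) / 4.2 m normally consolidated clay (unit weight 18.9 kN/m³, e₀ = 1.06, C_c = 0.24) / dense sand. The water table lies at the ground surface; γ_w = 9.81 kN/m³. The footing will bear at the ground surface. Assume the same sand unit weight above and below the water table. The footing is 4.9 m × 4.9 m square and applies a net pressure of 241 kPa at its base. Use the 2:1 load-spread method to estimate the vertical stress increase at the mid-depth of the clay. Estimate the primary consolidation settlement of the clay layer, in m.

Mid-depth of clay below the ground surface: z = 2.7 + 4.2/2 = 4.8 m.
Total vertical stress at mid-clay: σ_v = 19.3×2.7 + 18.9×2.1 = 91.8 kPa.
Pore pressure: u = 9.81×(4.8 − 0) = 47.088 kPa.
Initial effective stress: σ'_0 = σ_v − u = 91.8 − 47.088 = 44.712 kPa.
Stress increase at mid-clay by the 2:1 spreading method:
Δσ = qBL/((B+z)(L+z)) = 241×4.9×4.9/((4.9+4.8)(4.9+4.8)) = 61.499 kPa
Final effective stress: σ'_f = σ'_0 + Δσ = 44.712 + 61.499 = 106.21 kPa.
Normally consolidated clay, so the full stress increment lies on the virgin compression line:
S_c = C_c·H/(1+e₀)·log₁₀(σ'_f/σ'_0) = 0.24×4.2/(1+1.06)×log₁₀(106.21/44.712)
    = 0.48932 × 0.37574 = 0.1839 m

S_c ≈ 0.184 m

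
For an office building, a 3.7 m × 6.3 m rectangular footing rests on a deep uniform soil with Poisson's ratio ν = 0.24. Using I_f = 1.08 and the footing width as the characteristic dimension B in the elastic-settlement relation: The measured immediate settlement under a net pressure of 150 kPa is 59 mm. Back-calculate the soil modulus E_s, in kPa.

E_s ≈ 9570 kPa

S_e = q·B·(1−ν²)/E_s · I_f  ⇒  E_s = q·B·(1−ν²)·I_f / S_e.
E_s = 150 × 3.7 × 0.9424 × 1.08 / 0.059 = 9574 kPa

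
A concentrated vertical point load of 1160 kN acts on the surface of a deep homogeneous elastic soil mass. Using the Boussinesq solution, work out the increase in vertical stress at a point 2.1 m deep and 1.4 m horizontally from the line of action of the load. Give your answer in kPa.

Δσ_z ≈ 50.1 kPa

Boussinesq vertical stress below a point load on an elastic half-space:
Δσ_z = 3P/(2πz²) · [1 + (r/z)²]^(−5/2)
r/z = 1.4/2.1 = 0.66667; [1+(r/z)²]^(−5/2) = 0.39879.
Δσ_z = 3×1160/(2π×2.1²) × 0.39879 = 125.59 × 0.39879 = 50.08 kPa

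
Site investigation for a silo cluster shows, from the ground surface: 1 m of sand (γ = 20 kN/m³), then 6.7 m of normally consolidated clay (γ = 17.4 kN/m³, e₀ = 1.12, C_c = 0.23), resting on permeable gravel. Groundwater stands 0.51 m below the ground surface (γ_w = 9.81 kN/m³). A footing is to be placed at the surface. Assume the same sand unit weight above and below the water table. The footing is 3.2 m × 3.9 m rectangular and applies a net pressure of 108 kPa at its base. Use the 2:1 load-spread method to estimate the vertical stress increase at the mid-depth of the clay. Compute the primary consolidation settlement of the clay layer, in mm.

S_c ≈ 135 mm

Mid-depth of clay below the ground surface: z = 1 + 6.7/2 = 4.35 m.
Total vertical stress at mid-clay: σ_v = 20×1 + 17.4×3.35 = 78.29 kPa.
Pore pressure: u = 9.81×(4.35 − 0.51) = 37.67 kPa.
Initial effective stress: σ'_0 = σ_v − u = 78.29 − 37.67 = 40.62 kPa.
Stress increase at mid-clay by the 2:1 spreading method:
Δσ = qBL/((B+z)(L+z)) = 108×3.2×3.9/((3.2+4.35)(3.9+4.35)) = 21.639 kPa
Final effective stress: σ'_f = σ'_0 + Δσ = 40.62 + 21.639 = 62.259 kPa.
Normally consolidated clay, so the full stress increment lies on the virgin compression line:
S_c = C_c·H/(1+e₀)·log₁₀(σ'_f/σ'_0) = 0.23×6.7/(1+1.12)×log₁₀(62.259/40.62)
    = 0.72689 × 0.18546 = 0.1348 m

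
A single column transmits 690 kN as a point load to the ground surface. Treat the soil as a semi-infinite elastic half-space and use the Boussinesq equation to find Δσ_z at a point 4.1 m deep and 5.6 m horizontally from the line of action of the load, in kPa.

Boussinesq vertical stress below a point load on an elastic half-space:
Δσ_z = 3P/(2πz²) · [1 + (r/z)²]^(−5/2)
r/z = 5.6/4.1 = 1.3659; [1+(r/z)²]^(−5/2) = 0.071941.
Δσ_z = 3×690/(2π×4.1²) × 0.071941 = 19.598 × 0.071941 = 1.41 kPa

Δσ_z ≈ 1.41 kPa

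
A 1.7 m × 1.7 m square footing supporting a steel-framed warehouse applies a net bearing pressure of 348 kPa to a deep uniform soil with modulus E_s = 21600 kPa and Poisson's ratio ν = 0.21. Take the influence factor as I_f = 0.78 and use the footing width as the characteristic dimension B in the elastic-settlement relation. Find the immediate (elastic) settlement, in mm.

Immediate (elastic) settlement: S_e = q·B·(1−ν²)/E_s · I_f.
S_e = 348 × 1.7 × (1 − 0.21²) / 21600 × 0.78
    = 348 × 1.7 × 0.9559 / 21600 × 0.78
    = 0.02042 m = 20.42 mm

S_e ≈ 20.4 mm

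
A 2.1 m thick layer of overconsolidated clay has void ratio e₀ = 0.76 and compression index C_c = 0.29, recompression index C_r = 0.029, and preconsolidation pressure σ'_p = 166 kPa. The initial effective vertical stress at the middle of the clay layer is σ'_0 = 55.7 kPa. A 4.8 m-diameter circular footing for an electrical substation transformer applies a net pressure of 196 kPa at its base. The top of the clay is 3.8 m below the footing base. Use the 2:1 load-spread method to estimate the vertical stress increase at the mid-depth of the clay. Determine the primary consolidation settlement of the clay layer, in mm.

S_c ≈ 9.41 mm

Mid-depth of clay below the footing base: z = 3.8 + 2.1/2 = 4.85 m.
Stress increase at mid-clay by the 2:1 spreading method:
Δσ ≈ qD²/(D+z)² = 196×4.8²/(4.8+4.85)² = 48.494 kPa
Final effective stress: σ'_f = 55.7 + 48.494 = 104.19 kPa.
σ'_f = 104.19 ≤ σ'_p = 166 kPa, so the clay remains overconsolidated and only the recompression index applies:
S_c = C_r·H/(1+e₀)·log₁₀(σ'_f/σ'_0) = 0.029×2.1/1.76×log₁₀(104.19/55.7)
    = 0.034603 × 0.27197 = 0.009411 m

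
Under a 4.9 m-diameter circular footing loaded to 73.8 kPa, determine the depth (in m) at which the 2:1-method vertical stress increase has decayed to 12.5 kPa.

z ≈ 7.01 m

2:1 spreading — at depth z the loaded area has grown by z in each plan dimension:
qD²/(D+z)² = Δσ_z ⇒ z = D(√(q/Δσ_z) − 1) = 4.9×(√(73.8/12.5) − 1) = 7.006 m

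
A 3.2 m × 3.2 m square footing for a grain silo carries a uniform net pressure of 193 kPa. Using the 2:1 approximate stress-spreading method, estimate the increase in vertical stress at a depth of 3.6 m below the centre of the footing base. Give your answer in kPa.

By the 2:1 method the load spreads at 1 horizontal : 2 vertical, so at depth z the loaded area has grown by z in each plan dimension:
Δσ = qBL/((B+z)(L+z)) = 193×3.2×3.2/((3.2+3.6)(3.2+3.6)) = 42.74 kPa

Δσ_z ≈ 42.7 kPa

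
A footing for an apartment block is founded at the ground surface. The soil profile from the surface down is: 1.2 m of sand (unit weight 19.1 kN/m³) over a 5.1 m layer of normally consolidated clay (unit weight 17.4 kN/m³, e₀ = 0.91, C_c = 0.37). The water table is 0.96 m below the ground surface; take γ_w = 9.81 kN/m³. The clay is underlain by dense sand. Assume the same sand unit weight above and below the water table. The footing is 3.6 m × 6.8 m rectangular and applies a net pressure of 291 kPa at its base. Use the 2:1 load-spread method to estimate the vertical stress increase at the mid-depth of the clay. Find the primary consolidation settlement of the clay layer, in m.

Mid-depth of clay below the ground surface: z = 1.2 + 5.1/2 = 3.75 m.
Total vertical stress at mid-clay: σ_v = 19.1×1.2 + 17.4×2.55 = 67.29 kPa.
Pore pressure: u = 9.81×(3.75 − 0.96) = 27.37 kPa.
Initial effective stress: σ'_0 = σ_v − u = 67.29 − 27.37 = 39.92 kPa.
Stress increase at mid-clay by the 2:1 spreading method:
Δσ = qBL/((B+z)(L+z)) = 291×3.6×6.8/((3.6+3.75)(6.8+3.75)) = 91.868 kPa
Final effective stress: σ'_f = σ'_0 + Δσ = 39.92 + 91.868 = 131.79 kPa.
Normally consolidated clay, so the full stress increment lies on the virgin compression line:
S_c = C_c·H/(1+e₀)·log₁₀(σ'_f/σ'_0) = 0.37×5.1/(1+0.91)×log₁₀(131.79/39.92)
    = 0.98796 × 0.51869 = 0.5124 m

S_c ≈ 0.512 m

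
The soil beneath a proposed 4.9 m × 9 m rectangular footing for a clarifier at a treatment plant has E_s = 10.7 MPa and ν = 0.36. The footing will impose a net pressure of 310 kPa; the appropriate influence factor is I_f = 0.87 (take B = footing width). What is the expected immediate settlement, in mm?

S_e ≈ 108 mm

Immediate (elastic) settlement: S_e = q·B·(1−ν²)/E_s · I_f.
E_s = 10.7 MPa = 10700 kPa.
S_e = 310 × 4.9 × (1 − 0.36²) / 10700 × 0.87
    = 310 × 4.9 × 0.8704 / 10700 × 0.87
    = 0.1075 m = 107.5 mm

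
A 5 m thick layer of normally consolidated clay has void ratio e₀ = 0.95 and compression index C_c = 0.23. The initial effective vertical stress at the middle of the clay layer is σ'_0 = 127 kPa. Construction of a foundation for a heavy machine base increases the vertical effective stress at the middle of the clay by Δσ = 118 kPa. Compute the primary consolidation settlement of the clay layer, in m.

Final effective stress: σ'_f = σ'_0 + Δσ = 127 + 118 = 245 kPa.
Normally consolidated clay, so the full stress increment lies on the virgin compression line:
S_c = C_c·H/(1+e₀)·log₁₀(σ'_f/σ'_0) = 0.23×5/(1+0.95)×log₁₀(245/127)
    = 0.58974 × 0.28536 = 0.1683 m

S_c ≈ 0.168 m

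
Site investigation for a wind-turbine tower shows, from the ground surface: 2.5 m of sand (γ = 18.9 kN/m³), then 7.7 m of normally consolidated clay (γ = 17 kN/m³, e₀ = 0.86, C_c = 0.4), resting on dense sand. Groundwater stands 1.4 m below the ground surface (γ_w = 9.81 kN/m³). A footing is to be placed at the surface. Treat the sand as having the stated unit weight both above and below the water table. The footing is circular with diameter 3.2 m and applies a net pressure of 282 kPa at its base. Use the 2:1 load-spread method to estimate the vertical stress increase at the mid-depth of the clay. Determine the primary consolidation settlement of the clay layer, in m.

S_c ≈ 0.289 m

Mid-depth of clay below the ground surface: z = 2.5 + 7.7/2 = 6.35 m.
Total vertical stress at mid-clay: σ_v = 18.9×2.5 + 17×3.85 = 112.7 kPa.
Pore pressure: u = 9.81×(6.35 − 1.4) = 48.56 kPa.
Initial effective stress: σ'_0 = σ_v − u = 112.7 − 48.56 = 64.14 kPa.
Stress increase at mid-clay by the 2:1 spreading method:
Δσ ≈ qD²/(D+z)² = 282×3.2²/(3.2+6.35)² = 31.662 kPa
Final effective stress: σ'_f = σ'_0 + Δσ = 64.14 + 31.662 = 95.802 kPa.
Normally consolidated clay, so the full stress increment lies on the virgin compression line:
S_c = C_c·H/(1+e₀)·log₁₀(σ'_f/σ'_0) = 0.4×7.7/(1+0.86)×log₁₀(95.802/64.14)
    = 1.6559 × 0.17425 = 0.2885 m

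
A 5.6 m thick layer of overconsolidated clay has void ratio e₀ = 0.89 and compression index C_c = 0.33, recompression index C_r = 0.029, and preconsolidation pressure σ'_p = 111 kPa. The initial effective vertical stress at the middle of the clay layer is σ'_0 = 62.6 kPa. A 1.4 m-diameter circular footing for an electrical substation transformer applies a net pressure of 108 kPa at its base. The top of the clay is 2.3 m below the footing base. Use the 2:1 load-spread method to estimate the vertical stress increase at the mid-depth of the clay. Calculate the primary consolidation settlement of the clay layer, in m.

Mid-depth of clay below the footing base: z = 2.3 + 5.6/2 = 5.1 m.
Stress increase at mid-clay by the 2:1 spreading method:
Δσ ≈ qD²/(D+z)² = 108×1.4²/(1.4+5.1)² = 5.0102 kPa
Final effective stress: σ'_f = 62.6 + 5.0102 = 67.61 kPa.
σ'_f = 67.61 ≤ σ'_p = 111 kPa, so the clay remains overconsolidated and only the recompression index applies:
S_c = C_r·H/(1+e₀)·log₁₀(σ'_f/σ'_0) = 0.029×5.6/1.89×log₁₀(67.61/62.6)
    = 0.085927 × 0.033437 = 0.002873 m

S_c ≈ 0.00287 m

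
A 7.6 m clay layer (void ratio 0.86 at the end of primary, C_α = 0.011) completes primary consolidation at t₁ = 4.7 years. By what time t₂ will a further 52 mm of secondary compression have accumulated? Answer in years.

S_s = C_α·H/(1+e_p)·log₁₀(t₂/t₁) ⇒ log₁₀(t₂/t₁) = S_s·(1+e_p)/(C_α·H).
log₁₀(t₂/t₁) = 0.052 × (1+0.86) / (0.011×7.6) = 1.157
t₂ = t₁ × 10^1.157 = 4.7 × 14.35 = 67.46 years

t₂ ≈ 67.5 years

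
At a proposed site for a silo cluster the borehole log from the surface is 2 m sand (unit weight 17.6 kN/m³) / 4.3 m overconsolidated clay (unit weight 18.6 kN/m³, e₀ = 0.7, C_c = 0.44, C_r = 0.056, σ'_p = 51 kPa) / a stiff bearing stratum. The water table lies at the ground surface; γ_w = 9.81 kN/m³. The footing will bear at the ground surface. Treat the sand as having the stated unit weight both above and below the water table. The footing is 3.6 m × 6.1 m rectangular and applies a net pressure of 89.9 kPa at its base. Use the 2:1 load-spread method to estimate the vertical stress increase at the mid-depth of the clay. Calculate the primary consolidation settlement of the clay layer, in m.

Mid-depth of clay below the ground surface: z = 2 + 4.3/2 = 4.15 m.
Total vertical stress at mid-clay: σ_v = 17.6×2 + 18.6×2.15 = 75.19 kPa.
Pore pressure: u = 9.81×(4.15 − 0) = 40.712 kPa.
Initial effective stress: σ'_0 = σ_v − u = 75.19 − 40.712 = 34.478 kPa.
Stress increase at mid-clay by the 2:1 spreading method:
Δσ = qBL/((B+z)(L+z)) = 89.9×3.6×6.1/((3.6+4.15)(6.1+4.15)) = 24.852 kPa
Final effective stress: σ'_f = 34.478 + 24.852 = 59.33 kPa.
σ'_f = 59.33 > σ'_p = 51 kPa, so the stress path crosses the preconsolidation pressure — recompression up to σ'_p, then virgin compression beyond:
S_c = H/(1+e₀)·[C_r·log₁₀(σ'_p/σ'_0) + C_c·log₁₀(σ'_f/σ'_p)]
    = 4.3/1.7 × [0.056×log₁₀(51/34.478) + 0.44×log₁₀(59.33/51)]
    = 2.5294 × [0.0095216 + 0.02891] = 0.09721 m

S_c ≈ 0.0972 m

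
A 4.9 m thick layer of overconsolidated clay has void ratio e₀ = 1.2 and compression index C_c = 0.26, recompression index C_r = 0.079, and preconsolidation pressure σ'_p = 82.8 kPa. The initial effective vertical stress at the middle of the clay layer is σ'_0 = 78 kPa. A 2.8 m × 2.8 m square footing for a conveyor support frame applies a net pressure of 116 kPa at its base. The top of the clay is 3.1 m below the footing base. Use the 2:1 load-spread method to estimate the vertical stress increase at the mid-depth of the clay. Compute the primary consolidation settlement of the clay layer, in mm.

S_c ≈ 28.4 mm

Mid-depth of clay below the footing base: z = 3.1 + 4.9/2 = 5.55 m.
Stress increase at mid-clay by the 2:1 spreading method:
Δσ = qBL/((B+z)(L+z)) = 116×2.8×2.8/((2.8+5.55)(2.8+5.55)) = 13.044 kPa
Final effective stress: σ'_f = 78 + 13.044 = 91.044 kPa.
σ'_f = 91.044 > σ'_p = 82.8 kPa, so the stress path crosses the preconsolidation pressure — recompression up to σ'_p, then virgin compression beyond:
S_c = H/(1+e₀)·[C_r·log₁₀(σ'_p/σ'_0) + C_c·log₁₀(σ'_f/σ'_p)]
    = 4.9/2.2 × [0.079×log₁₀(82.8/78) + 0.26×log₁₀(91.044/82.8)]
    = 2.2273 × [0.0020489 + 0.010717] = 0.02843 m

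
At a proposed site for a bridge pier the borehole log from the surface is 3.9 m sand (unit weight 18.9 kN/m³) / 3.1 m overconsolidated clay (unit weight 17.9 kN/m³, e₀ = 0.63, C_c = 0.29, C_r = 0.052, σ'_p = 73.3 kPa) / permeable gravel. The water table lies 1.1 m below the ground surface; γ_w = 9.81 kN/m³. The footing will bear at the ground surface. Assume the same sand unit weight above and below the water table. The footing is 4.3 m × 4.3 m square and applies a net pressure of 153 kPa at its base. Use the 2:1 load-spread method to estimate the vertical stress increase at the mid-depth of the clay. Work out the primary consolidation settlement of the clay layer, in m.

Mid-depth of clay below the ground surface: z = 3.9 + 3.1/2 = 5.45 m.
Total vertical stress at mid-clay: σ_v = 18.9×3.9 + 17.9×1.55 = 101.45 kPa.
Pore pressure: u = 9.81×(5.45 − 1.1) = 42.673 kPa.
Initial effective stress: σ'_0 = σ_v − u = 101.45 − 42.673 = 58.777 kPa.
Stress increase at mid-clay by the 2:1 spreading method:
Δσ = qBL/((B+z)(L+z)) = 153×4.3×4.3/((4.3+5.45)(4.3+5.45)) = 29.759 kPa
Final effective stress: σ'_f = 58.777 + 29.759 = 88.536 kPa.
σ'_f = 88.536 > σ'_p = 73.3 kPa, so the stress path crosses the preconsolidation pressure — recompression up to σ'_p, then virgin compression beyond:
S_c = H/(1+e₀)·[C_r·log₁₀(σ'_p/σ'_0) + C_c·log₁₀(σ'_f/σ'_p)]
    = 3.1/1.63 × [0.052×log₁₀(73.3/58.777) + 0.29×log₁₀(88.536/73.3)]
    = 1.9018 × [0.0049866 + 0.023785] = 0.05472 m

S_c ≈ 0.0547 m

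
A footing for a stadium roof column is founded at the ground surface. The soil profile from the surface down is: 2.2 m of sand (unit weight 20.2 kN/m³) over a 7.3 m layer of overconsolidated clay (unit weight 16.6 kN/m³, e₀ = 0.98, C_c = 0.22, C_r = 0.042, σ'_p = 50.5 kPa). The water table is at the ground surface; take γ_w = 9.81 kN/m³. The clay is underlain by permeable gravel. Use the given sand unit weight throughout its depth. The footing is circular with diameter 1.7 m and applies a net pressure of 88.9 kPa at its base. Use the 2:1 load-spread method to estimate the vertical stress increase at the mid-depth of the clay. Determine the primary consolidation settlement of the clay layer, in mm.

S_c ≈ 15.2 mm

Mid-depth of clay below the ground surface: z = 2.2 + 7.3/2 = 5.85 m.
Total vertical stress at mid-clay: σ_v = 20.2×2.2 + 16.6×3.65 = 105.03 kPa.
Pore pressure: u = 9.81×(5.85 − 0) = 57.389 kPa.
Initial effective stress: σ'_0 = σ_v − u = 105.03 − 57.389 = 47.641 kPa.
Stress increase at mid-clay by the 2:1 spreading method:
Δσ ≈ qD²/(D+z)² = 88.9×1.7²/(1.7+5.85)² = 4.5072 kPa
Final effective stress: σ'_f = 47.641 + 4.5072 = 52.148 kPa.
σ'_f = 52.148 > σ'_p = 50.5 kPa, so the stress path crosses the preconsolidation pressure — recompression up to σ'_p, then virgin compression beyond:
S_c = H/(1+e₀)·[C_r·log₁₀(σ'_p/σ'_0) + C_c·log₁₀(σ'_f/σ'_p)]
    = 7.3/1.98 × [0.042×log₁₀(50.5/47.641) + 0.22×log₁₀(52.148/50.5)]
    = 3.6869 × [0.001063 + 0.0030682] = 0.01523 m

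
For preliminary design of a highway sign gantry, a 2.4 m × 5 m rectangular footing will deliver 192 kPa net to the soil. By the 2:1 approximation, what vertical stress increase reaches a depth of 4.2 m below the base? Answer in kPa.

By the 2:1 method the load spreads at 1 horizontal : 2 vertical, so at depth z the loaded area has grown by z in each plan dimension:
Δσ = qBL/((B+z)(L+z)) = 192×2.4×5/((2.4+4.2)(5+4.2)) = 37.945 kPa

Δσ_z ≈ 37.9 kPa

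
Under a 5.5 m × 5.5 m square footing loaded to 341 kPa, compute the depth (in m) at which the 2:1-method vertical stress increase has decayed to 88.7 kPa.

2:1 spreading — at depth z the loaded area has grown by z in each plan dimension:
qB²/(B+z)² = Δσ_z ⇒ z = B(√(q/Δσ_z) − 1) = 5.5×(√(341/88.7) − 1) = 5.284 m

z ≈ 5.28 m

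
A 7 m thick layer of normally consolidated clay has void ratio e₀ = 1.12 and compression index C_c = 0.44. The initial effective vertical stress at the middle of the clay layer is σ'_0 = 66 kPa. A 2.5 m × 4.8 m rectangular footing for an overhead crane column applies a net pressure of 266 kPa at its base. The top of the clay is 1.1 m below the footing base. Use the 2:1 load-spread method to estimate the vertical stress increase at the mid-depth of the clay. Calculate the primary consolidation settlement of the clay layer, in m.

Mid-depth of clay below the footing base: z = 1.1 + 7/2 = 4.6 m.
Stress increase at mid-clay by the 2:1 spreading method:
Δσ = qBL/((B+z)(L+z)) = 266×2.5×4.8/((2.5+4.6)(4.8+4.6)) = 47.827 kPa
Final effective stress: σ'_f = σ'_0 + Δσ = 66 + 47.827 = 113.83 kPa.
Normally consolidated clay, so the full stress increment lies on the virgin compression line:
S_c = C_c·H/(1+e₀)·log₁₀(σ'_f/σ'_0) = 0.44×7/(1+1.12)×log₁₀(113.83/66)
    = 1.4528 × 0.23671 = 0.3439 m

S_c ≈ 0.344 m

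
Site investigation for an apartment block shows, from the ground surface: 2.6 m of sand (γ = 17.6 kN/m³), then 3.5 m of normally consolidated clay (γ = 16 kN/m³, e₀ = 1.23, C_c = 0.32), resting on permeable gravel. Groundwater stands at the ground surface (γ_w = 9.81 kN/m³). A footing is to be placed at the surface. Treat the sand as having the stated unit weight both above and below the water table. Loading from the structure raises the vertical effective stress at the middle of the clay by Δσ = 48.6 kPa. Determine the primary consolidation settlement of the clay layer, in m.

S_c ≈ 0.205 m

Mid-depth of clay below the ground surface: z = 2.6 + 3.5/2 = 4.35 m.
Total vertical stress at mid-clay: σ_v = 17.6×2.6 + 16×1.75 = 73.76 kPa.
Pore pressure: u = 9.81×(4.35 − 0) = 42.673 kPa.
Initial effective stress: σ'_0 = σ_v − u = 73.76 − 42.673 = 31.087 kPa.
Final effective stress: σ'_f = σ'_0 + Δσ = 31.087 + 48.6 = 79.687 kPa.
Normally consolidated clay, so the full stress increment lies on the virgin compression line:
S_c = C_c·H/(1+e₀)·log₁₀(σ'_f/σ'_0) = 0.32×3.5/(1+1.23)×log₁₀(79.687/31.087)
    = 0.50224 × 0.40881 = 0.2053 m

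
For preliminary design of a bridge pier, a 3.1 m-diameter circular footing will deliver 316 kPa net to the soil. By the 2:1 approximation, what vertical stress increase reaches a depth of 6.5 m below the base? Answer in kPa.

By the 2:1 method the load spreads at 1 horizontal : 2 vertical, so at depth z the loaded area has grown by z in each plan dimension:
Δσ ≈ qD²/(D+z)² = 316×3.1²/(3.1+6.5)² = 32.951 kPa

Δσ_z ≈ 33 kPa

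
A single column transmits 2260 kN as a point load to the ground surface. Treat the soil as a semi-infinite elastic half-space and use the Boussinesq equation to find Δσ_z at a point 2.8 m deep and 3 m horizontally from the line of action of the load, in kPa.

Δσ_z ≈ 20.4 kPa

Boussinesq vertical stress below a point load on an elastic half-space:
Δσ_z = 3P/(2πz²) · [1 + (r/z)²]^(−5/2)
r/z = 3/2.8 = 1.0714; [1+(r/z)²]^(−5/2) = 0.14789.
Δσ_z = 3×2260/(2π×2.8²) × 0.14789 = 137.64 × 0.14789 = 20.36 kPa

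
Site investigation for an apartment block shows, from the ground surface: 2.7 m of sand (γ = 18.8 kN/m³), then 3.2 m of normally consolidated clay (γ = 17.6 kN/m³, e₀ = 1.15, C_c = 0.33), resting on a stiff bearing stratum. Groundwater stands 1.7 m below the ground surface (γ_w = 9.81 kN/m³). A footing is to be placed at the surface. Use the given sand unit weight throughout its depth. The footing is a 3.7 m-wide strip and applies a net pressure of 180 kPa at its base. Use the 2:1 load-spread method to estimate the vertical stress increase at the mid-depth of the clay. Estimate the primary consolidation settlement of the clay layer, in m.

S_c ≈ 0.2 m

Mid-depth of clay below the ground surface: z = 2.7 + 3.2/2 = 4.3 m.
Total vertical stress at mid-clay: σ_v = 18.8×2.7 + 17.6×1.6 = 78.92 kPa.
Pore pressure: u = 9.81×(4.3 − 1.7) = 25.506 kPa.
Initial effective stress: σ'_0 = σ_v − u = 78.92 − 25.506 = 53.414 kPa.
Stress increase at mid-clay by the 2:1 spreading method:
Δσ = qB/(B+z) = 180×3.7/(3.7+4.3) = 83.25 kPa
Final effective stress: σ'_f = σ'_0 + Δσ = 53.414 + 83.25 = 136.66 kPa.
Normally consolidated clay, so the full stress increment lies on the virgin compression line:
S_c = C_c·H/(1+e₀)·log₁₀(σ'_f/σ'_0) = 0.33×3.2/(1+1.15)×log₁₀(136.66/53.414)
    = 0.49116 × 0.40799 = 0.2004 m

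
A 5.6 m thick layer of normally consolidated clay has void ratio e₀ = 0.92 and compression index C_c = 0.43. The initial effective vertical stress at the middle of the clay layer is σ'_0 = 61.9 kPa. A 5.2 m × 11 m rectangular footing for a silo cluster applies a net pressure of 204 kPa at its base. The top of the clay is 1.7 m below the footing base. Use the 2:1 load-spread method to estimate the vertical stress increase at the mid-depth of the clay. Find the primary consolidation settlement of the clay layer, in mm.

S_c ≈ 443 mm

Mid-depth of clay below the footing base: z = 1.7 + 5.6/2 = 4.5 m.
Stress increase at mid-clay by the 2:1 spreading method:
Δσ = qBL/((B+z)(L+z)) = 204×5.2×11/((5.2+4.5)(11+4.5)) = 77.611 kPa
Final effective stress: σ'_f = σ'_0 + Δσ = 61.9 + 77.611 = 139.51 kPa.
Normally consolidated clay, so the full stress increment lies on the virgin compression line:
S_c = C_c·H/(1+e₀)·log₁₀(σ'_f/σ'_0) = 0.43×5.6/(1+0.92)×log₁₀(139.51/61.9)
    = 1.2542 × 0.35291 = 0.4426 m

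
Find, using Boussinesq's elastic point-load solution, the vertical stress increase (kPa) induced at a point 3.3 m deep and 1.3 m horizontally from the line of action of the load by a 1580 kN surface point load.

Boussinesq vertical stress below a point load on an elastic half-space:
Δσ_z = 3P/(2πz²) · [1 + (r/z)²]^(−5/2)
r/z = 1.3/3.3 = 0.39394; [1+(r/z)²]^(−5/2) = 0.69722.
Δσ_z = 3×1580/(2π×3.3²) × 0.69722 = 69.274 × 0.69722 = 48.3 kPa

Δσ_z ≈ 48.3 kPa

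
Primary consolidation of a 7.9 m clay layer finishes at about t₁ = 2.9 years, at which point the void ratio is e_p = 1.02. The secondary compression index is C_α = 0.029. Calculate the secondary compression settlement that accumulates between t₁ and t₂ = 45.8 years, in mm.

S_s ≈ 136 mm

Secondary compression: S_s = C_α·H/(1+e_p)·log₁₀(t₂/t₁)
S_s = 0.029×7.9/(1+1.02)×log₁₀(45.8/2.9)
    = 0.1134 × 1.198 = 0.1359 m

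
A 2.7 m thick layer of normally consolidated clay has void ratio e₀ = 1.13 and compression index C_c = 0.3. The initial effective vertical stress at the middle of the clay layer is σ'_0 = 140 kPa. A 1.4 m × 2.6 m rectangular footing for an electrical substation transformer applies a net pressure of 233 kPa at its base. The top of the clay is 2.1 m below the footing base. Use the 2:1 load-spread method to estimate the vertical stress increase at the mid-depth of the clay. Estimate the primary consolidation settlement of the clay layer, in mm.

Mid-depth of clay below the footing base: z = 2.1 + 2.7/2 = 3.45 m.
Stress increase at mid-clay by the 2:1 spreading method:
Δσ = qBL/((B+z)(L+z)) = 233×1.4×2.6/((1.4+3.45)(2.6+3.45)) = 28.904 kPa
Final effective stress: σ'_f = σ'_0 + Δσ = 140 + 28.904 = 168.9 kPa.
Normally consolidated clay, so the full stress increment lies on the virgin compression line:
S_c = C_c·H/(1+e₀)·log₁₀(σ'_f/σ'_0) = 0.3×2.7/(1+1.13)×log₁₀(168.9/140)
    = 0.38028 × 0.081502 = 0.03099 m

S_c ≈ 31 mm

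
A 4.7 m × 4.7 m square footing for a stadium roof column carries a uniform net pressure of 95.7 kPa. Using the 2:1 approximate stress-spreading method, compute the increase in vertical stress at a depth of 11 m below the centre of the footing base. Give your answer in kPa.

By the 2:1 method the load spreads at 1 horizontal : 2 vertical, so at depth z the loaded area has grown by z in each plan dimension:
Δσ = qBL/((B+z)(L+z)) = 95.7×4.7×4.7/((4.7+11)(4.7+11)) = 8.5765 kPa

Δσ_z ≈ 8.58 kPa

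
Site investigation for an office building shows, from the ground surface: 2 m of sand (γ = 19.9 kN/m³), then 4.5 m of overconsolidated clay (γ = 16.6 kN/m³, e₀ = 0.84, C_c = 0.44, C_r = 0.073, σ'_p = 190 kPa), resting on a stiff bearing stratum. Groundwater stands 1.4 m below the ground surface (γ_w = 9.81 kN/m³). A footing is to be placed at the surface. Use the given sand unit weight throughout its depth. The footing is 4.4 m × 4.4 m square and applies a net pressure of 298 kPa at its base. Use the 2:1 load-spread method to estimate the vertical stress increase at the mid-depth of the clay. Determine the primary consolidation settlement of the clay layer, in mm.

Mid-depth of clay below the ground surface: z = 2 + 4.5/2 = 4.25 m.
Total vertical stress at mid-clay: σ_v = 19.9×2 + 16.6×2.25 = 77.15 kPa.
Pore pressure: u = 9.81×(4.25 − 1.4) = 27.959 kPa.
Initial effective stress: σ'_0 = σ_v − u = 77.15 − 27.959 = 49.191 kPa.
Stress increase at mid-clay by the 2:1 spreading method:
Δσ = qBL/((B+z)(L+z)) = 298×4.4×4.4/((4.4+4.25)(4.4+4.25)) = 77.106 kPa
Final effective stress: σ'_f = 49.191 + 77.106 = 126.3 kPa.
σ'_f = 126.3 ≤ σ'_p = 190 kPa, so the clay remains overconsolidated and only the recompression index applies:
S_c = C_r·H/(1+e₀)·log₁₀(σ'_f/σ'_0) = 0.073×4.5/1.84×log₁₀(126.3/49.191)
    = 0.17854 × 0.40952 = 0.07311 m

S_c ≈ 73.1 mm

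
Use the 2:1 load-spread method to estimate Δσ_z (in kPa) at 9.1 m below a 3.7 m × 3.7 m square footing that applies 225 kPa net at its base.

By the 2:1 method the load spreads at 1 horizontal : 2 vertical, so at depth z the loaded area has grown by z in each plan dimension:
Δσ = qBL/((B+z)(L+z)) = 225×3.7×3.7/((3.7+9.1)(3.7+9.1)) = 18.8 kPa

Δσ_z ≈ 18.8 kPa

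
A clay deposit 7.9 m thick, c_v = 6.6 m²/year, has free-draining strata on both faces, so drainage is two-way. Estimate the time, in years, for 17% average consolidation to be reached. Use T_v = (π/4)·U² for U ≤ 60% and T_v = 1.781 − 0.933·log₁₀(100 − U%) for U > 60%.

Drainage path length: H_d = H/2 = 3.95 m (double drainage).
U ≤ 60%: T_v = (π/4)·U² = (π/4)×0.17² = 0.022698.
t = T_v·H_d²/c_v = 0.022698×3.95²/6.6 = 0.05366 years.

t ≈ 0.0537 years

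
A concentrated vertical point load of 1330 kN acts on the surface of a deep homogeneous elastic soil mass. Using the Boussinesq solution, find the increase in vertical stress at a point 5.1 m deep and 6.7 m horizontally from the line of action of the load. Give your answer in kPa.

Δσ_z ≈ 1.99 kPa

Boussinesq vertical stress below a point load on an elastic half-space:
Δσ_z = 3P/(2πz²) · [1 + (r/z)²]^(−5/2)
r/z = 6.7/5.1 = 1.3137; [1+(r/z)²]^(−5/2) = 0.081515.
Δσ_z = 3×1330/(2π×5.1²) × 0.081515 = 24.415 × 0.081515 = 1.99 kPa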